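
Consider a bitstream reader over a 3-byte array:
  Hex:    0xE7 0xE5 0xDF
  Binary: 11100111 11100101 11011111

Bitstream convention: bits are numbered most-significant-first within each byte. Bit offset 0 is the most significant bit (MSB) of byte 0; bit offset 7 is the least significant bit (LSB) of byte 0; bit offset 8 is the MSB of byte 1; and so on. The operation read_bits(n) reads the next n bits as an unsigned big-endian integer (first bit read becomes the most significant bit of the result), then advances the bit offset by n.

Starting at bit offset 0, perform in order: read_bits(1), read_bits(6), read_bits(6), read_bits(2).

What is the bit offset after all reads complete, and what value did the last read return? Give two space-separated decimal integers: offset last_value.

Answer: 15 2

Derivation:
Read 1: bits[0:1] width=1 -> value=1 (bin 1); offset now 1 = byte 0 bit 1; 23 bits remain
Read 2: bits[1:7] width=6 -> value=51 (bin 110011); offset now 7 = byte 0 bit 7; 17 bits remain
Read 3: bits[7:13] width=6 -> value=60 (bin 111100); offset now 13 = byte 1 bit 5; 11 bits remain
Read 4: bits[13:15] width=2 -> value=2 (bin 10); offset now 15 = byte 1 bit 7; 9 bits remain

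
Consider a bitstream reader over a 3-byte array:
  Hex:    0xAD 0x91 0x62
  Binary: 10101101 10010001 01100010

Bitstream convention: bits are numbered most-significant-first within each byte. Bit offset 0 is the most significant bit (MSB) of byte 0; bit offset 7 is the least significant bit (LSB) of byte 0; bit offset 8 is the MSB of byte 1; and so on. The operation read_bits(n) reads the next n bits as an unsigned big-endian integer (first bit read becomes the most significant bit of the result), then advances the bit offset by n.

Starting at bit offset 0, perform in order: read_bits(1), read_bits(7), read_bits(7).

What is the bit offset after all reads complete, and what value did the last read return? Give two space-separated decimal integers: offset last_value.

Answer: 15 72

Derivation:
Read 1: bits[0:1] width=1 -> value=1 (bin 1); offset now 1 = byte 0 bit 1; 23 bits remain
Read 2: bits[1:8] width=7 -> value=45 (bin 0101101); offset now 8 = byte 1 bit 0; 16 bits remain
Read 3: bits[8:15] width=7 -> value=72 (bin 1001000); offset now 15 = byte 1 bit 7; 9 bits remain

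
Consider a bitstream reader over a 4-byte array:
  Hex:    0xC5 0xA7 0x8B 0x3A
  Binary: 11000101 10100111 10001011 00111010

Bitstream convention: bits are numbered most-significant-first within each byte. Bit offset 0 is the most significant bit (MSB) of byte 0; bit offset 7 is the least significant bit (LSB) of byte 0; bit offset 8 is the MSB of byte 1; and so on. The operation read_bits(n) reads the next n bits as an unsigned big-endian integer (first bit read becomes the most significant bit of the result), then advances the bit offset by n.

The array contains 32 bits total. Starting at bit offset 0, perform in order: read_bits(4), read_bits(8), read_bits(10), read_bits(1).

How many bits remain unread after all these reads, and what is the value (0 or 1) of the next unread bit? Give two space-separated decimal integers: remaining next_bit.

Read 1: bits[0:4] width=4 -> value=12 (bin 1100); offset now 4 = byte 0 bit 4; 28 bits remain
Read 2: bits[4:12] width=8 -> value=90 (bin 01011010); offset now 12 = byte 1 bit 4; 20 bits remain
Read 3: bits[12:22] width=10 -> value=482 (bin 0111100010); offset now 22 = byte 2 bit 6; 10 bits remain
Read 4: bits[22:23] width=1 -> value=1 (bin 1); offset now 23 = byte 2 bit 7; 9 bits remain

Answer: 9 1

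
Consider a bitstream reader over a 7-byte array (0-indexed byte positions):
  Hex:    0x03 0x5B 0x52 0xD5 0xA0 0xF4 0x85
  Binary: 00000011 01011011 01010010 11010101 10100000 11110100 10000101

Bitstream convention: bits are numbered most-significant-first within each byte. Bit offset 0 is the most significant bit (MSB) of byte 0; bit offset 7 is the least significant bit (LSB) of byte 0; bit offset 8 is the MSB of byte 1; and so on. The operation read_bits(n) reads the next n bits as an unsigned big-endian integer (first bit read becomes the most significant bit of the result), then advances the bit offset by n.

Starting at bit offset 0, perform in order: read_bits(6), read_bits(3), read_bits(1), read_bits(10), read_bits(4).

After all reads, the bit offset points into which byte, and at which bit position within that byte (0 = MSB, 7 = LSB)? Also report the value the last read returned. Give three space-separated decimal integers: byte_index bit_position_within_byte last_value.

Read 1: bits[0:6] width=6 -> value=0 (bin 000000); offset now 6 = byte 0 bit 6; 50 bits remain
Read 2: bits[6:9] width=3 -> value=6 (bin 110); offset now 9 = byte 1 bit 1; 47 bits remain
Read 3: bits[9:10] width=1 -> value=1 (bin 1); offset now 10 = byte 1 bit 2; 46 bits remain
Read 4: bits[10:20] width=10 -> value=437 (bin 0110110101); offset now 20 = byte 2 bit 4; 36 bits remain
Read 5: bits[20:24] width=4 -> value=2 (bin 0010); offset now 24 = byte 3 bit 0; 32 bits remain

Answer: 3 0 2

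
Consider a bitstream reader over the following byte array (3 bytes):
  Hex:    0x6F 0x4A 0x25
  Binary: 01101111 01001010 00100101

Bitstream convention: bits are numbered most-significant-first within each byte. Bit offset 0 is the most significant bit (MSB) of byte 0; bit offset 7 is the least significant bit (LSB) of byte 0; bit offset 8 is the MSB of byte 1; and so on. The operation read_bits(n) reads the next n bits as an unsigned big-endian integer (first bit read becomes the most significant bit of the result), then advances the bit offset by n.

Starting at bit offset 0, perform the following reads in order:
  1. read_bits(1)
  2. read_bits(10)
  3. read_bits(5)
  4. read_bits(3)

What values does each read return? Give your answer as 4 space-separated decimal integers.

Read 1: bits[0:1] width=1 -> value=0 (bin 0); offset now 1 = byte 0 bit 1; 23 bits remain
Read 2: bits[1:11] width=10 -> value=890 (bin 1101111010); offset now 11 = byte 1 bit 3; 13 bits remain
Read 3: bits[11:16] width=5 -> value=10 (bin 01010); offset now 16 = byte 2 bit 0; 8 bits remain
Read 4: bits[16:19] width=3 -> value=1 (bin 001); offset now 19 = byte 2 bit 3; 5 bits remain

Answer: 0 890 10 1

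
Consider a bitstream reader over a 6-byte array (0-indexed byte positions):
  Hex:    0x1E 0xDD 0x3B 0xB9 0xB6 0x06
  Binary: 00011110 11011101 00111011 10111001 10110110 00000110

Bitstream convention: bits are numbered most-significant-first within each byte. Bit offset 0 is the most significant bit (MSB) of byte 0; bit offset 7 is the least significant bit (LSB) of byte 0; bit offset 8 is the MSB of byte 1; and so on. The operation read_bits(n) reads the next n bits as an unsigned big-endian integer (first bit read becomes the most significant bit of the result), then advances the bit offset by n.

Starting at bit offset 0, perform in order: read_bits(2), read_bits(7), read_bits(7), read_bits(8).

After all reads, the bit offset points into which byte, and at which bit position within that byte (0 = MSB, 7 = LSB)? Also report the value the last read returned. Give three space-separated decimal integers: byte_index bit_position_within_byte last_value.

Answer: 3 0 59

Derivation:
Read 1: bits[0:2] width=2 -> value=0 (bin 00); offset now 2 = byte 0 bit 2; 46 bits remain
Read 2: bits[2:9] width=7 -> value=61 (bin 0111101); offset now 9 = byte 1 bit 1; 39 bits remain
Read 3: bits[9:16] width=7 -> value=93 (bin 1011101); offset now 16 = byte 2 bit 0; 32 bits remain
Read 4: bits[16:24] width=8 -> value=59 (bin 00111011); offset now 24 = byte 3 bit 0; 24 bits remain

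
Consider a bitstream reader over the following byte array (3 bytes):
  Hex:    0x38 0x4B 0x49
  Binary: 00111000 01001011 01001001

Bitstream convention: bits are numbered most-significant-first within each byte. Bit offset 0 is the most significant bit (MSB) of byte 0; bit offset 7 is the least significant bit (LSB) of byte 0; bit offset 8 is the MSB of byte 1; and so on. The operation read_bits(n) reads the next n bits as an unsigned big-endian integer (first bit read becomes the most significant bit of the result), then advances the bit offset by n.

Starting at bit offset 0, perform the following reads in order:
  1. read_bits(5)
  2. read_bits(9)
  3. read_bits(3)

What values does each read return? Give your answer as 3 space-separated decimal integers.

Read 1: bits[0:5] width=5 -> value=7 (bin 00111); offset now 5 = byte 0 bit 5; 19 bits remain
Read 2: bits[5:14] width=9 -> value=18 (bin 000010010); offset now 14 = byte 1 bit 6; 10 bits remain
Read 3: bits[14:17] width=3 -> value=6 (bin 110); offset now 17 = byte 2 bit 1; 7 bits remain

Answer: 7 18 6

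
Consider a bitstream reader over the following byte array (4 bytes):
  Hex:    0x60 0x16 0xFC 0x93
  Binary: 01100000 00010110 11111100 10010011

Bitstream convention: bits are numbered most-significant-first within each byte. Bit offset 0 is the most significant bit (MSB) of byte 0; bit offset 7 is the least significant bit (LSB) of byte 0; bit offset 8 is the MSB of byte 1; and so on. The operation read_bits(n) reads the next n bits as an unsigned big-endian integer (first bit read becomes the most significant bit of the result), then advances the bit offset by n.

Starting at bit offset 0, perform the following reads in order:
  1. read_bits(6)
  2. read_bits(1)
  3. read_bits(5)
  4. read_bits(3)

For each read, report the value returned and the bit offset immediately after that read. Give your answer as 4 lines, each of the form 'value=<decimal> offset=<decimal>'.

Answer: value=24 offset=6
value=0 offset=7
value=1 offset=12
value=3 offset=15

Derivation:
Read 1: bits[0:6] width=6 -> value=24 (bin 011000); offset now 6 = byte 0 bit 6; 26 bits remain
Read 2: bits[6:7] width=1 -> value=0 (bin 0); offset now 7 = byte 0 bit 7; 25 bits remain
Read 3: bits[7:12] width=5 -> value=1 (bin 00001); offset now 12 = byte 1 bit 4; 20 bits remain
Read 4: bits[12:15] width=3 -> value=3 (bin 011); offset now 15 = byte 1 bit 7; 17 bits remain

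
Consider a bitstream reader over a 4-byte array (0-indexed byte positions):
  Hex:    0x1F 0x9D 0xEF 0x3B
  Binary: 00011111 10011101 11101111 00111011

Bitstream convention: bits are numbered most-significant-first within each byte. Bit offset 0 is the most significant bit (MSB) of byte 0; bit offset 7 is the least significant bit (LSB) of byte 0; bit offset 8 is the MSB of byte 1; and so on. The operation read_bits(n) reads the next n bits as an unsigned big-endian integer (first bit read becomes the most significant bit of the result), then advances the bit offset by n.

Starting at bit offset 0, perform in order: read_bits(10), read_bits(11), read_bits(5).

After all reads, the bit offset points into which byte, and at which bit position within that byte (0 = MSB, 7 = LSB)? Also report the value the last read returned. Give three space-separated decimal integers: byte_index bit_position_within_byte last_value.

Answer: 3 2 28

Derivation:
Read 1: bits[0:10] width=10 -> value=126 (bin 0001111110); offset now 10 = byte 1 bit 2; 22 bits remain
Read 2: bits[10:21] width=11 -> value=957 (bin 01110111101); offset now 21 = byte 2 bit 5; 11 bits remain
Read 3: bits[21:26] width=5 -> value=28 (bin 11100); offset now 26 = byte 3 bit 2; 6 bits remain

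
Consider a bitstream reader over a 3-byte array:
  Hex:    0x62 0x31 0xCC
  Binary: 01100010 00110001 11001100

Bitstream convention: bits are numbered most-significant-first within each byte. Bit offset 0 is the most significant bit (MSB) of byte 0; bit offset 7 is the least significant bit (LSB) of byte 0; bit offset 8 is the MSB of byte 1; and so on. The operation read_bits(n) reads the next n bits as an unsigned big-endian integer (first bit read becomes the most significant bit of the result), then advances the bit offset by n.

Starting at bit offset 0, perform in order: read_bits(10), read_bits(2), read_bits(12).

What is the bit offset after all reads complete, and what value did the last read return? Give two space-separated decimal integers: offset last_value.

Answer: 24 460

Derivation:
Read 1: bits[0:10] width=10 -> value=392 (bin 0110001000); offset now 10 = byte 1 bit 2; 14 bits remain
Read 2: bits[10:12] width=2 -> value=3 (bin 11); offset now 12 = byte 1 bit 4; 12 bits remain
Read 3: bits[12:24] width=12 -> value=460 (bin 000111001100); offset now 24 = byte 3 bit 0; 0 bits remain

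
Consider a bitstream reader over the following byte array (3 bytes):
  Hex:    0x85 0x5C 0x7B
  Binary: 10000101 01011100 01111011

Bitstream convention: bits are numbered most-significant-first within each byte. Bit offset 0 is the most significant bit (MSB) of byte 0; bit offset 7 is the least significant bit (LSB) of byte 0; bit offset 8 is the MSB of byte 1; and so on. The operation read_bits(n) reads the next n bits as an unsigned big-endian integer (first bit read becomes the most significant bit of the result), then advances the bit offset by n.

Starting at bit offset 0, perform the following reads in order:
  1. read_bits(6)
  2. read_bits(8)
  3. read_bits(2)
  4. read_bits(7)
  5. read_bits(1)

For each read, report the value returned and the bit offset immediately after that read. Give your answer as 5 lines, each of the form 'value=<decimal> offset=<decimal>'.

Answer: value=33 offset=6
value=87 offset=14
value=0 offset=16
value=61 offset=23
value=1 offset=24

Derivation:
Read 1: bits[0:6] width=6 -> value=33 (bin 100001); offset now 6 = byte 0 bit 6; 18 bits remain
Read 2: bits[6:14] width=8 -> value=87 (bin 01010111); offset now 14 = byte 1 bit 6; 10 bits remain
Read 3: bits[14:16] width=2 -> value=0 (bin 00); offset now 16 = byte 2 bit 0; 8 bits remain
Read 4: bits[16:23] width=7 -> value=61 (bin 0111101); offset now 23 = byte 2 bit 7; 1 bits remain
Read 5: bits[23:24] width=1 -> value=1 (bin 1); offset now 24 = byte 3 bit 0; 0 bits remain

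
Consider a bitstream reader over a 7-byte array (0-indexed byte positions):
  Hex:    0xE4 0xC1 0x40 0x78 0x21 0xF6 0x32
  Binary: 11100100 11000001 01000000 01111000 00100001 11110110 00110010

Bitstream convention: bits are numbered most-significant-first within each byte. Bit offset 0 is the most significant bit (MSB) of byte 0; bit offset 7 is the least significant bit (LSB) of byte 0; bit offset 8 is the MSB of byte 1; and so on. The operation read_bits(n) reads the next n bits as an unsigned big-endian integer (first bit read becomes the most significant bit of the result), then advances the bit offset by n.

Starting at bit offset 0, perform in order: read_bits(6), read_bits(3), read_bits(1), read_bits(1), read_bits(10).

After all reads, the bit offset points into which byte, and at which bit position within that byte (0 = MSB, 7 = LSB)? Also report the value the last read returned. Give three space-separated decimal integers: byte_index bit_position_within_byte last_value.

Read 1: bits[0:6] width=6 -> value=57 (bin 111001); offset now 6 = byte 0 bit 6; 50 bits remain
Read 2: bits[6:9] width=3 -> value=1 (bin 001); offset now 9 = byte 1 bit 1; 47 bits remain
Read 3: bits[9:10] width=1 -> value=1 (bin 1); offset now 10 = byte 1 bit 2; 46 bits remain
Read 4: bits[10:11] width=1 -> value=0 (bin 0); offset now 11 = byte 1 bit 3; 45 bits remain
Read 5: bits[11:21] width=10 -> value=40 (bin 0000101000); offset now 21 = byte 2 bit 5; 35 bits remain

Answer: 2 5 40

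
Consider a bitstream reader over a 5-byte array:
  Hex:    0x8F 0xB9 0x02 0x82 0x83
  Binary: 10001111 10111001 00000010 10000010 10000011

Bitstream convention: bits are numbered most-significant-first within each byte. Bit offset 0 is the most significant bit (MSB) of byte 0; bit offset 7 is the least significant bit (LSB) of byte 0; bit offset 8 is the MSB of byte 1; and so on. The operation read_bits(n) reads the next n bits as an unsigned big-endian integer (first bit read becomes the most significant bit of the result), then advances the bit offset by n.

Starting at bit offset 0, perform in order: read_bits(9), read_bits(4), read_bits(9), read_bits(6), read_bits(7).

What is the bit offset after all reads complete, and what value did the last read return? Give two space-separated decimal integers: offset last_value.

Answer: 35 20

Derivation:
Read 1: bits[0:9] width=9 -> value=287 (bin 100011111); offset now 9 = byte 1 bit 1; 31 bits remain
Read 2: bits[9:13] width=4 -> value=7 (bin 0111); offset now 13 = byte 1 bit 5; 27 bits remain
Read 3: bits[13:22] width=9 -> value=64 (bin 001000000); offset now 22 = byte 2 bit 6; 18 bits remain
Read 4: bits[22:28] width=6 -> value=40 (bin 101000); offset now 28 = byte 3 bit 4; 12 bits remain
Read 5: bits[28:35] width=7 -> value=20 (bin 0010100); offset now 35 = byte 4 bit 3; 5 bits remain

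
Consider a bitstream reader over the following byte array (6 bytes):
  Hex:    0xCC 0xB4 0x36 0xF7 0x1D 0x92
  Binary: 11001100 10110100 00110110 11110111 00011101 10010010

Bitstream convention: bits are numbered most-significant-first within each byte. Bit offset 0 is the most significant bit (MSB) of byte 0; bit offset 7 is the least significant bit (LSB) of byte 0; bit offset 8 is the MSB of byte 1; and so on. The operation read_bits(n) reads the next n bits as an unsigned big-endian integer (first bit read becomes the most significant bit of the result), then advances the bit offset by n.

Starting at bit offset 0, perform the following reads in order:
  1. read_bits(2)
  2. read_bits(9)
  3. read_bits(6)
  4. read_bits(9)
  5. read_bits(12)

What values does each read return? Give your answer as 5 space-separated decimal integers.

Read 1: bits[0:2] width=2 -> value=3 (bin 11); offset now 2 = byte 0 bit 2; 46 bits remain
Read 2: bits[2:11] width=9 -> value=101 (bin 001100101); offset now 11 = byte 1 bit 3; 37 bits remain
Read 3: bits[11:17] width=6 -> value=40 (bin 101000); offset now 17 = byte 2 bit 1; 31 bits remain
Read 4: bits[17:26] width=9 -> value=219 (bin 011011011); offset now 26 = byte 3 bit 2; 22 bits remain
Read 5: bits[26:38] width=12 -> value=3527 (bin 110111000111); offset now 38 = byte 4 bit 6; 10 bits remain

Answer: 3 101 40 219 3527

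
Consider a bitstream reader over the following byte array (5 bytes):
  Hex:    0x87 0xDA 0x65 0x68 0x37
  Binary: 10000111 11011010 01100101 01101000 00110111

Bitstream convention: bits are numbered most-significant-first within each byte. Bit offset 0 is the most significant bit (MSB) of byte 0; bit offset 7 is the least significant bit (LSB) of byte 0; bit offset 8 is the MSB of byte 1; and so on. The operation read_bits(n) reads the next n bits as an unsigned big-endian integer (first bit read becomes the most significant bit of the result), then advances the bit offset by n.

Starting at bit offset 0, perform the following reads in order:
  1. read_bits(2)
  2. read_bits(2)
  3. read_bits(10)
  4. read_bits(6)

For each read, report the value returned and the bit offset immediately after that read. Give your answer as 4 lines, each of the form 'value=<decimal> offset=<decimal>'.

Answer: value=2 offset=2
value=0 offset=4
value=502 offset=14
value=38 offset=20

Derivation:
Read 1: bits[0:2] width=2 -> value=2 (bin 10); offset now 2 = byte 0 bit 2; 38 bits remain
Read 2: bits[2:4] width=2 -> value=0 (bin 00); offset now 4 = byte 0 bit 4; 36 bits remain
Read 3: bits[4:14] width=10 -> value=502 (bin 0111110110); offset now 14 = byte 1 bit 6; 26 bits remain
Read 4: bits[14:20] width=6 -> value=38 (bin 100110); offset now 20 = byte 2 bit 4; 20 bits remain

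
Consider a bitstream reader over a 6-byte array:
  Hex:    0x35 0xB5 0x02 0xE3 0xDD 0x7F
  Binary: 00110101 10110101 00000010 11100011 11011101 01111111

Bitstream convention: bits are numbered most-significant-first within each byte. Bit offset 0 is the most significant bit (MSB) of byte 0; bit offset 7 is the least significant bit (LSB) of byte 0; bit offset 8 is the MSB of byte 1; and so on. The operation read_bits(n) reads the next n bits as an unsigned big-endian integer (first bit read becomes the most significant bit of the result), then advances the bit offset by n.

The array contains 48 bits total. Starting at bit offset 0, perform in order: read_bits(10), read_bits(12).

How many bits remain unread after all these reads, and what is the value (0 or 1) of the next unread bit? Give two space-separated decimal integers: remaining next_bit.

Read 1: bits[0:10] width=10 -> value=214 (bin 0011010110); offset now 10 = byte 1 bit 2; 38 bits remain
Read 2: bits[10:22] width=12 -> value=3392 (bin 110101000000); offset now 22 = byte 2 bit 6; 26 bits remain

Answer: 26 1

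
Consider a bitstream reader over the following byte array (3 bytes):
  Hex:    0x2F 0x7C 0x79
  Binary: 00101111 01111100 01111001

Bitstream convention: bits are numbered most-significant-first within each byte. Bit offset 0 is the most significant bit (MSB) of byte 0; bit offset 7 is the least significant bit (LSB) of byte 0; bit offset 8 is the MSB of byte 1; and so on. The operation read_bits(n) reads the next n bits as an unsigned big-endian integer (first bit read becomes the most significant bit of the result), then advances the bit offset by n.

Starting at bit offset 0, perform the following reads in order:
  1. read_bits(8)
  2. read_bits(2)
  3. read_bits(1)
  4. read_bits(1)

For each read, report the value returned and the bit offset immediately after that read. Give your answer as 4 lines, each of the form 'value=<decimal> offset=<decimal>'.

Answer: value=47 offset=8
value=1 offset=10
value=1 offset=11
value=1 offset=12

Derivation:
Read 1: bits[0:8] width=8 -> value=47 (bin 00101111); offset now 8 = byte 1 bit 0; 16 bits remain
Read 2: bits[8:10] width=2 -> value=1 (bin 01); offset now 10 = byte 1 bit 2; 14 bits remain
Read 3: bits[10:11] width=1 -> value=1 (bin 1); offset now 11 = byte 1 bit 3; 13 bits remain
Read 4: bits[11:12] width=1 -> value=1 (bin 1); offset now 12 = byte 1 bit 4; 12 bits remain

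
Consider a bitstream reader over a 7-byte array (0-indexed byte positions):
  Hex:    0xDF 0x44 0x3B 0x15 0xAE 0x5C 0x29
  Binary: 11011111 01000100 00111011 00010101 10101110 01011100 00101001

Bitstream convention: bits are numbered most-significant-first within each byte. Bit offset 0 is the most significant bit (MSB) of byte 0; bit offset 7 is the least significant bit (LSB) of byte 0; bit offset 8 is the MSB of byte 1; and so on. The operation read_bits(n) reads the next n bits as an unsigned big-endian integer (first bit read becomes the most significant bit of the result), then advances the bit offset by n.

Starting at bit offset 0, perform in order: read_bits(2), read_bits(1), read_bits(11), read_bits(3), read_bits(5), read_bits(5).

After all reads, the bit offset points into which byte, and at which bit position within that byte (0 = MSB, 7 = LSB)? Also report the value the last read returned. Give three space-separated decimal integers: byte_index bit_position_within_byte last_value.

Read 1: bits[0:2] width=2 -> value=3 (bin 11); offset now 2 = byte 0 bit 2; 54 bits remain
Read 2: bits[2:3] width=1 -> value=0 (bin 0); offset now 3 = byte 0 bit 3; 53 bits remain
Read 3: bits[3:14] width=11 -> value=2001 (bin 11111010001); offset now 14 = byte 1 bit 6; 42 bits remain
Read 4: bits[14:17] width=3 -> value=0 (bin 000); offset now 17 = byte 2 bit 1; 39 bits remain
Read 5: bits[17:22] width=5 -> value=14 (bin 01110); offset now 22 = byte 2 bit 6; 34 bits remain
Read 6: bits[22:27] width=5 -> value=24 (bin 11000); offset now 27 = byte 3 bit 3; 29 bits remain

Answer: 3 3 24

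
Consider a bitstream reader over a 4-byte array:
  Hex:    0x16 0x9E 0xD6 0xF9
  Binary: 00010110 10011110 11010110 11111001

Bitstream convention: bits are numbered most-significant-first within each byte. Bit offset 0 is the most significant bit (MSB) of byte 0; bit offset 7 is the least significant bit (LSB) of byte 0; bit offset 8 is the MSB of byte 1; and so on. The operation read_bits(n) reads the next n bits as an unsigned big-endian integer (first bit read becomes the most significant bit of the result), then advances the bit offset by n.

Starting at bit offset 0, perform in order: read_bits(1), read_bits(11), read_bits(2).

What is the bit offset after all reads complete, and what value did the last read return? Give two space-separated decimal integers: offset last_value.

Read 1: bits[0:1] width=1 -> value=0 (bin 0); offset now 1 = byte 0 bit 1; 31 bits remain
Read 2: bits[1:12] width=11 -> value=361 (bin 00101101001); offset now 12 = byte 1 bit 4; 20 bits remain
Read 3: bits[12:14] width=2 -> value=3 (bin 11); offset now 14 = byte 1 bit 6; 18 bits remain

Answer: 14 3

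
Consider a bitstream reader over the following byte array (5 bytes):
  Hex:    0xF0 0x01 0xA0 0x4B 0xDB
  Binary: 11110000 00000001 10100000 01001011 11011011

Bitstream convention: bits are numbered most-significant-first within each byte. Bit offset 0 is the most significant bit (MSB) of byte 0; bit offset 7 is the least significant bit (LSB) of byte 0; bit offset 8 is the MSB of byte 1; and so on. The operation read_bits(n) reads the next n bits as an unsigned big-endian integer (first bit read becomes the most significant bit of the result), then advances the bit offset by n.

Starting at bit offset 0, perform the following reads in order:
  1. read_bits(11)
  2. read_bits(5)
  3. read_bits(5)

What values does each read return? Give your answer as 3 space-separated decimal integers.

Answer: 1920 1 20

Derivation:
Read 1: bits[0:11] width=11 -> value=1920 (bin 11110000000); offset now 11 = byte 1 bit 3; 29 bits remain
Read 2: bits[11:16] width=5 -> value=1 (bin 00001); offset now 16 = byte 2 bit 0; 24 bits remain
Read 3: bits[16:21] width=5 -> value=20 (bin 10100); offset now 21 = byte 2 bit 5; 19 bits remain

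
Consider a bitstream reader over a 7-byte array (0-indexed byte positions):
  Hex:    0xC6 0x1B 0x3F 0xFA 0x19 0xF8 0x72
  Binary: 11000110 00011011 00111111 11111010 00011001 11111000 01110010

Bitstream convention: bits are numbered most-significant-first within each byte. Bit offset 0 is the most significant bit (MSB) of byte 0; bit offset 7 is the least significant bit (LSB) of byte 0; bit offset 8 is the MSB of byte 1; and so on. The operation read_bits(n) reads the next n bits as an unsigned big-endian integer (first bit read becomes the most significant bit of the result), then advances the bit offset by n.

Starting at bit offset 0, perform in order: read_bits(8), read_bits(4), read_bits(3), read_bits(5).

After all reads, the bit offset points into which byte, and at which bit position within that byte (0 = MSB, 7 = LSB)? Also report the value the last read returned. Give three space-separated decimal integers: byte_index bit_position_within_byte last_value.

Read 1: bits[0:8] width=8 -> value=198 (bin 11000110); offset now 8 = byte 1 bit 0; 48 bits remain
Read 2: bits[8:12] width=4 -> value=1 (bin 0001); offset now 12 = byte 1 bit 4; 44 bits remain
Read 3: bits[12:15] width=3 -> value=5 (bin 101); offset now 15 = byte 1 bit 7; 41 bits remain
Read 4: bits[15:20] width=5 -> value=19 (bin 10011); offset now 20 = byte 2 bit 4; 36 bits remain

Answer: 2 4 19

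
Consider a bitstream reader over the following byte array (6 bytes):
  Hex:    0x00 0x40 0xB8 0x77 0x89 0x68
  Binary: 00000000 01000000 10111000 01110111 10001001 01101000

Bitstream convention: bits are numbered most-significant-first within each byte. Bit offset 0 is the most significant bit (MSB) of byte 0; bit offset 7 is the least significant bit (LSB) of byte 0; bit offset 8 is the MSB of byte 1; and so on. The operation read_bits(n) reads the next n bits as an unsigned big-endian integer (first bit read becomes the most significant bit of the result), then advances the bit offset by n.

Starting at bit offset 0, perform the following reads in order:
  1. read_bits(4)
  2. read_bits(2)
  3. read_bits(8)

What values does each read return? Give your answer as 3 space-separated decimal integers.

Answer: 0 0 16

Derivation:
Read 1: bits[0:4] width=4 -> value=0 (bin 0000); offset now 4 = byte 0 bit 4; 44 bits remain
Read 2: bits[4:6] width=2 -> value=0 (bin 00); offset now 6 = byte 0 bit 6; 42 bits remain
Read 3: bits[6:14] width=8 -> value=16 (bin 00010000); offset now 14 = byte 1 bit 6; 34 bits remain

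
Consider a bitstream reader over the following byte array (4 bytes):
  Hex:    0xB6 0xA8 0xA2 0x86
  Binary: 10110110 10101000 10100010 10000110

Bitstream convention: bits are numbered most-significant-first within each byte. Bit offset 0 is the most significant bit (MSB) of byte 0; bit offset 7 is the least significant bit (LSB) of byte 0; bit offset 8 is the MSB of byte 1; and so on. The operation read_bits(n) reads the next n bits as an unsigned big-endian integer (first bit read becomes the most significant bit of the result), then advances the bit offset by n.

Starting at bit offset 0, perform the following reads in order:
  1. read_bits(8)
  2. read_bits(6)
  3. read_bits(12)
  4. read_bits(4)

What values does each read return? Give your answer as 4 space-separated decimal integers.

Answer: 182 42 650 1

Derivation:
Read 1: bits[0:8] width=8 -> value=182 (bin 10110110); offset now 8 = byte 1 bit 0; 24 bits remain
Read 2: bits[8:14] width=6 -> value=42 (bin 101010); offset now 14 = byte 1 bit 6; 18 bits remain
Read 3: bits[14:26] width=12 -> value=650 (bin 001010001010); offset now 26 = byte 3 bit 2; 6 bits remain
Read 4: bits[26:30] width=4 -> value=1 (bin 0001); offset now 30 = byte 3 bit 6; 2 bits remain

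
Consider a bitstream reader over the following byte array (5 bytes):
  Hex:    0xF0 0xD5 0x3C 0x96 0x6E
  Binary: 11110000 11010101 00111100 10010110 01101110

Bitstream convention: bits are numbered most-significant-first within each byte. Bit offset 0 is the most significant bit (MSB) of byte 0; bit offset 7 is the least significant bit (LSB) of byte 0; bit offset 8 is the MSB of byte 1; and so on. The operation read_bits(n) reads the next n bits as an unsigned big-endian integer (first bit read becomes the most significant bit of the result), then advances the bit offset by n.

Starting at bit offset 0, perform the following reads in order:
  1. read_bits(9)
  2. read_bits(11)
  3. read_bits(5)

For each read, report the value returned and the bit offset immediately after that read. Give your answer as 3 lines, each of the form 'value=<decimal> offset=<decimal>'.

Read 1: bits[0:9] width=9 -> value=481 (bin 111100001); offset now 9 = byte 1 bit 1; 31 bits remain
Read 2: bits[9:20] width=11 -> value=1363 (bin 10101010011); offset now 20 = byte 2 bit 4; 20 bits remain
Read 3: bits[20:25] width=5 -> value=25 (bin 11001); offset now 25 = byte 3 bit 1; 15 bits remain

Answer: value=481 offset=9
value=1363 offset=20
value=25 offset=25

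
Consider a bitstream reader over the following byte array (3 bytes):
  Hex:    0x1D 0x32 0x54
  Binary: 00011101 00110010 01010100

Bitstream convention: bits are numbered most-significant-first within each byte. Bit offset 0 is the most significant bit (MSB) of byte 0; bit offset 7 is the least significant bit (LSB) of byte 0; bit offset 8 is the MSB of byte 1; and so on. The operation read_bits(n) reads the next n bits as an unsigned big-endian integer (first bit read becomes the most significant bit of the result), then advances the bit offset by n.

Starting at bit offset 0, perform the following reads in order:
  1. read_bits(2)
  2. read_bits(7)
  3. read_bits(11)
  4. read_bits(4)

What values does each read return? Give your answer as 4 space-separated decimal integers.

Answer: 0 58 805 4

Derivation:
Read 1: bits[0:2] width=2 -> value=0 (bin 00); offset now 2 = byte 0 bit 2; 22 bits remain
Read 2: bits[2:9] width=7 -> value=58 (bin 0111010); offset now 9 = byte 1 bit 1; 15 bits remain
Read 3: bits[9:20] width=11 -> value=805 (bin 01100100101); offset now 20 = byte 2 bit 4; 4 bits remain
Read 4: bits[20:24] width=4 -> value=4 (bin 0100); offset now 24 = byte 3 bit 0; 0 bits remain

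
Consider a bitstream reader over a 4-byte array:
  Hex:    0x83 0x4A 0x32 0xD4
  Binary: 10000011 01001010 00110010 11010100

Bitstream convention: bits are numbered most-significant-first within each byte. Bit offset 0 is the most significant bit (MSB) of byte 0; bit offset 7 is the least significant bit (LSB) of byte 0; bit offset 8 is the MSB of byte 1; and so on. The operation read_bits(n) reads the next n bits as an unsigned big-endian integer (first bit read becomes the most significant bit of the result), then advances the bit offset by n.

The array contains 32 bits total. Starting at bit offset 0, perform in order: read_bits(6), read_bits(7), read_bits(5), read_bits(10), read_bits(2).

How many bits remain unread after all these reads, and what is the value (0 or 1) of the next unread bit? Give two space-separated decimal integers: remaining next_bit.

Read 1: bits[0:6] width=6 -> value=32 (bin 100000); offset now 6 = byte 0 bit 6; 26 bits remain
Read 2: bits[6:13] width=7 -> value=105 (bin 1101001); offset now 13 = byte 1 bit 5; 19 bits remain
Read 3: bits[13:18] width=5 -> value=8 (bin 01000); offset now 18 = byte 2 bit 2; 14 bits remain
Read 4: bits[18:28] width=10 -> value=813 (bin 1100101101); offset now 28 = byte 3 bit 4; 4 bits remain
Read 5: bits[28:30] width=2 -> value=1 (bin 01); offset now 30 = byte 3 bit 6; 2 bits remain

Answer: 2 0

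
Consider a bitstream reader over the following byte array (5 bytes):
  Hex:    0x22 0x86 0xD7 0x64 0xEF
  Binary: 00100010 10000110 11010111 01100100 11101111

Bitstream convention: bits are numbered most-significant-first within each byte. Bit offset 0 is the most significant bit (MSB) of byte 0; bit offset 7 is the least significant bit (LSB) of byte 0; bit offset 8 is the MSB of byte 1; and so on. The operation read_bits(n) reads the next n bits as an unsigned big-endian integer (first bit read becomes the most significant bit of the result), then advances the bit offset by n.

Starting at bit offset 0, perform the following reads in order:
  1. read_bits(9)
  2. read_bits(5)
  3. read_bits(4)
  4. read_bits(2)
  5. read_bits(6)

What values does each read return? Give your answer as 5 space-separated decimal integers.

Read 1: bits[0:9] width=9 -> value=69 (bin 001000101); offset now 9 = byte 1 bit 1; 31 bits remain
Read 2: bits[9:14] width=5 -> value=1 (bin 00001); offset now 14 = byte 1 bit 6; 26 bits remain
Read 3: bits[14:18] width=4 -> value=11 (bin 1011); offset now 18 = byte 2 bit 2; 22 bits remain
Read 4: bits[18:20] width=2 -> value=1 (bin 01); offset now 20 = byte 2 bit 4; 20 bits remain
Read 5: bits[20:26] width=6 -> value=29 (bin 011101); offset now 26 = byte 3 bit 2; 14 bits remain

Answer: 69 1 11 1 29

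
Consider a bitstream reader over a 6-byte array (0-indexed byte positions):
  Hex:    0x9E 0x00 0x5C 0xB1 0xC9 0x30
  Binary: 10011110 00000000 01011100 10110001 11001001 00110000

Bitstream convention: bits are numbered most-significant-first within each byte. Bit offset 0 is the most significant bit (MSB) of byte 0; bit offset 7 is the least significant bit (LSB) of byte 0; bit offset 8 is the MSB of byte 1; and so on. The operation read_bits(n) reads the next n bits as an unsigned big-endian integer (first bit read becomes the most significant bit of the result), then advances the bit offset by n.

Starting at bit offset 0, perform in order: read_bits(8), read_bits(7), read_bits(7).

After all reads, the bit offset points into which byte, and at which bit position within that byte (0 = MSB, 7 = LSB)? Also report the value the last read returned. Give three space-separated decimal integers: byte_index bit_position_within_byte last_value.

Answer: 2 6 23

Derivation:
Read 1: bits[0:8] width=8 -> value=158 (bin 10011110); offset now 8 = byte 1 bit 0; 40 bits remain
Read 2: bits[8:15] width=7 -> value=0 (bin 0000000); offset now 15 = byte 1 bit 7; 33 bits remain
Read 3: bits[15:22] width=7 -> value=23 (bin 0010111); offset now 22 = byte 2 bit 6; 26 bits remain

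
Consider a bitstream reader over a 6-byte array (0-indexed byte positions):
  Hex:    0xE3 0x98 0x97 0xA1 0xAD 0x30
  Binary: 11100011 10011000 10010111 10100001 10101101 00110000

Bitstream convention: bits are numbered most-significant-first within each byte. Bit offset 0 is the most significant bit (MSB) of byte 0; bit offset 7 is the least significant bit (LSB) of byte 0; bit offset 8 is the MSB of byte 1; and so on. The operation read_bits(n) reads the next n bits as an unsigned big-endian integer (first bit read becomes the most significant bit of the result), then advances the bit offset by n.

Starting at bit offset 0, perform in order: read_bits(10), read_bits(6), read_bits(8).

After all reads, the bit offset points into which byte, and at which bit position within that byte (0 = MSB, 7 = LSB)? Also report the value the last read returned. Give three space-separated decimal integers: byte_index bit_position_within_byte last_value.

Read 1: bits[0:10] width=10 -> value=910 (bin 1110001110); offset now 10 = byte 1 bit 2; 38 bits remain
Read 2: bits[10:16] width=6 -> value=24 (bin 011000); offset now 16 = byte 2 bit 0; 32 bits remain
Read 3: bits[16:24] width=8 -> value=151 (bin 10010111); offset now 24 = byte 3 bit 0; 24 bits remain

Answer: 3 0 151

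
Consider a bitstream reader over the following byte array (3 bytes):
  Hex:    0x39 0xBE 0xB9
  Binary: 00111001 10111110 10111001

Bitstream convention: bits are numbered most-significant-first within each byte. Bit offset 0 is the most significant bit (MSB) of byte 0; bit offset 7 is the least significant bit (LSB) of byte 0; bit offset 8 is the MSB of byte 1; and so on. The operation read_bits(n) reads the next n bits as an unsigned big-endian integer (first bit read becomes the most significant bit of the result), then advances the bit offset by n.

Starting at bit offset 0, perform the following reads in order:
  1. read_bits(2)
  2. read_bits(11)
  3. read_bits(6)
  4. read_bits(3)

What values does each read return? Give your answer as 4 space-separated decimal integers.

Read 1: bits[0:2] width=2 -> value=0 (bin 00); offset now 2 = byte 0 bit 2; 22 bits remain
Read 2: bits[2:13] width=11 -> value=1847 (bin 11100110111); offset now 13 = byte 1 bit 5; 11 bits remain
Read 3: bits[13:19] width=6 -> value=53 (bin 110101); offset now 19 = byte 2 bit 3; 5 bits remain
Read 4: bits[19:22] width=3 -> value=6 (bin 110); offset now 22 = byte 2 bit 6; 2 bits remain

Answer: 0 1847 53 6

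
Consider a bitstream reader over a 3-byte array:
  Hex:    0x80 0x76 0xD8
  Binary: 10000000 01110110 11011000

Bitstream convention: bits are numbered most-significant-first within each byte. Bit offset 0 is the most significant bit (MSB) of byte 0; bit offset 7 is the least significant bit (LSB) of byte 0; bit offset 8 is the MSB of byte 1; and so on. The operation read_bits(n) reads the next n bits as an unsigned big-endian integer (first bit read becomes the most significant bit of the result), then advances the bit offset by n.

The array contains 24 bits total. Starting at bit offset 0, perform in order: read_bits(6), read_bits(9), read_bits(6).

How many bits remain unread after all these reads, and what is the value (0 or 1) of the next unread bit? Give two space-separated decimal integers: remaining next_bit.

Answer: 3 0

Derivation:
Read 1: bits[0:6] width=6 -> value=32 (bin 100000); offset now 6 = byte 0 bit 6; 18 bits remain
Read 2: bits[6:15] width=9 -> value=59 (bin 000111011); offset now 15 = byte 1 bit 7; 9 bits remain
Read 3: bits[15:21] width=6 -> value=27 (bin 011011); offset now 21 = byte 2 bit 5; 3 bits remain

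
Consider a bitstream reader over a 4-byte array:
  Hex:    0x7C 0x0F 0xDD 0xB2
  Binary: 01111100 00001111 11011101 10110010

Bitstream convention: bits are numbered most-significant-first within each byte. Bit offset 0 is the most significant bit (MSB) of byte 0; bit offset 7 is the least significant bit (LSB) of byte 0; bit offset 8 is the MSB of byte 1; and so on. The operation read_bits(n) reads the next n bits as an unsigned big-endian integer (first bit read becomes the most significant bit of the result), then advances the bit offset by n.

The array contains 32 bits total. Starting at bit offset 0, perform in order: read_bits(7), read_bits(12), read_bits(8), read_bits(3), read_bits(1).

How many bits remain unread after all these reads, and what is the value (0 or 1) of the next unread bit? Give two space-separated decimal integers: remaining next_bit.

Read 1: bits[0:7] width=7 -> value=62 (bin 0111110); offset now 7 = byte 0 bit 7; 25 bits remain
Read 2: bits[7:19] width=12 -> value=126 (bin 000001111110); offset now 19 = byte 2 bit 3; 13 bits remain
Read 3: bits[19:27] width=8 -> value=237 (bin 11101101); offset now 27 = byte 3 bit 3; 5 bits remain
Read 4: bits[27:30] width=3 -> value=4 (bin 100); offset now 30 = byte 3 bit 6; 2 bits remain
Read 5: bits[30:31] width=1 -> value=1 (bin 1); offset now 31 = byte 3 bit 7; 1 bits remain

Answer: 1 0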